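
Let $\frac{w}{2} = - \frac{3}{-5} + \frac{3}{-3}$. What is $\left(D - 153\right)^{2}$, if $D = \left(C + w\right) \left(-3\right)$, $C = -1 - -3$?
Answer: $\frac{613089}{25} \approx 24524.0$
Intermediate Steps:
$w = - \frac{4}{5}$ ($w = 2 \left(- \frac{3}{-5} + \frac{3}{-3}\right) = 2 \left(\left(-3\right) \left(- \frac{1}{5}\right) + 3 \left(- \frac{1}{3}\right)\right) = 2 \left(\frac{3}{5} - 1\right) = 2 \left(- \frac{2}{5}\right) = - \frac{4}{5} \approx -0.8$)
$C = 2$ ($C = -1 + 3 = 2$)
$D = - \frac{18}{5}$ ($D = \left(2 - \frac{4}{5}\right) \left(-3\right) = \frac{6}{5} \left(-3\right) = - \frac{18}{5} \approx -3.6$)
$\left(D - 153\right)^{2} = \left(- \frac{18}{5} - 153\right)^{2} = \left(- \frac{783}{5}\right)^{2} = \frac{613089}{25}$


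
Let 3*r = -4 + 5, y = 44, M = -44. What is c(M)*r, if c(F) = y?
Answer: 44/3 ≈ 14.667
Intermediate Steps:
c(F) = 44
r = ⅓ (r = (-4 + 5)/3 = (⅓)*1 = ⅓ ≈ 0.33333)
c(M)*r = 44*(⅓) = 44/3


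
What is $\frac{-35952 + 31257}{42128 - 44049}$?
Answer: $\frac{4695}{1921} \approx 2.444$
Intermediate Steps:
$\frac{-35952 + 31257}{42128 - 44049} = - \frac{4695}{-1921} = \left(-4695\right) \left(- \frac{1}{1921}\right) = \frac{4695}{1921}$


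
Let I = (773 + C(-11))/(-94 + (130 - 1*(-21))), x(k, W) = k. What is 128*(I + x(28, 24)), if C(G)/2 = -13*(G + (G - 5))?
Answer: 393088/57 ≈ 6896.3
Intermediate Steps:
C(G) = 130 - 52*G (C(G) = 2*(-13*(G + (G - 5))) = 2*(-13*(G + (-5 + G))) = 2*(-13*(-5 + 2*G)) = 2*(65 - 26*G) = 130 - 52*G)
I = 1475/57 (I = (773 + (130 - 52*(-11)))/(-94 + (130 - 1*(-21))) = (773 + (130 + 572))/(-94 + (130 + 21)) = (773 + 702)/(-94 + 151) = 1475/57 ≈ 25.877)
128*(I + x(28, 24)) = 128*(1475/57 + 28) = 128*(3071/57) = 393088/57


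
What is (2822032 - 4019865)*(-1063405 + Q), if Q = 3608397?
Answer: -3048475402336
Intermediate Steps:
(2822032 - 4019865)*(-1063405 + Q) = (2822032 - 4019865)*(-1063405 + 3608397) = -1197833*2544992 = -3048475402336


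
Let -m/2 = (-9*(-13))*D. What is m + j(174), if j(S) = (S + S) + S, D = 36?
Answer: -7902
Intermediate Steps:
j(S) = 3*S (j(S) = 2*S + S = 3*S)
m = -8424 (m = -2*(-9*(-13))*36 = -234*36 = -2*4212 = -8424)
m + j(174) = -8424 + 3*174 = -8424 + 522 = -7902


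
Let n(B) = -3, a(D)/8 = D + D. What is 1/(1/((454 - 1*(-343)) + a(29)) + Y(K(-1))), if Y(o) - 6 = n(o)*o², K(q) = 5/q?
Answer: -1261/87008 ≈ -0.014493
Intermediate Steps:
a(D) = 16*D (a(D) = 8*(D + D) = 8*(2*D) = 16*D)
Y(o) = 6 - 3*o²
1/(1/((454 - 1*(-343)) + a(29)) + Y(K(-1))) = 1/(1/((454 - 1*(-343)) + 16*29) + (6 - 3*(5/(-1))²)) = 1/(1/((454 + 343) + 464) + (6 - 3*(5*(-1))²)) = 1/(1/(797 + 464) + (6 - 3*(-5)²)) = 1/(1/1261 + (6 - 3*25)) = 1/(1/1261 + (6 - 75)) = 1/(1/1261 - 69) = 1/(-87008/1261) = -1261/87008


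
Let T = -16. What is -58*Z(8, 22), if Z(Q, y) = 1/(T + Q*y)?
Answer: -29/80 ≈ -0.36250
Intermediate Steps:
Z(Q, y) = 1/(-16 + Q*y)
-58*Z(8, 22) = -58/(-16 + 8*22) = -58/(-16 + 176) = -58/160 = -58*1/160 = -29/80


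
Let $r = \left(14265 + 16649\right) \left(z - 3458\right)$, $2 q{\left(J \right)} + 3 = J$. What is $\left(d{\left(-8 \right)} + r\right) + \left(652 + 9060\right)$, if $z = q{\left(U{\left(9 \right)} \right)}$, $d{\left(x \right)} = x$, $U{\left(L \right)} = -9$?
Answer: $-107076392$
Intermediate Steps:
$q{\left(J \right)} = - \frac{3}{2} + \frac{J}{2}$
$z = -6$ ($z = - \frac{3}{2} + \frac{1}{2} \left(-9\right) = - \frac{3}{2} - \frac{9}{2} = -6$)
$r = -107086096$ ($r = \left(14265 + 16649\right) \left(-6 - 3458\right) = 30914 \left(-3464\right) = -107086096$)
$\left(d{\left(-8 \right)} + r\right) + \left(652 + 9060\right) = \left(-8 - 107086096\right) + \left(652 + 9060\right) = -107086104 + 9712 = -107076392$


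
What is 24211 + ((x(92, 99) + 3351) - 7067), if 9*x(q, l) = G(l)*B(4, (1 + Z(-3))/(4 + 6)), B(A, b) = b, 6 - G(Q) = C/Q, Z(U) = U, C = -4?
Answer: 91304627/4455 ≈ 20495.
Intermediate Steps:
G(Q) = 6 + 4/Q (G(Q) = 6 - (-4)/Q = 6 + 4/Q)
x(q, l) = -2/15 - 4/(45*l) (x(q, l) = ((6 + 4/l)*((1 - 3)/(4 + 6)))/9 = ((6 + 4/l)*(-2/10))/9 = ((6 + 4/l)*(-2*1/10))/9 = ((6 + 4/l)*(-1/5))/9 = (-6/5 - 4/(5*l))/9 = -2/15 - 4/(45*l))
24211 + ((x(92, 99) + 3351) - 7067) = 24211 + (((2/45)*(-2 - 3*99)/99 + 3351) - 7067) = 24211 + (((2/45)*(1/99)*(-2 - 297) + 3351) - 7067) = 24211 + (((2/45)*(1/99)*(-299) + 3351) - 7067) = 24211 + ((-598/4455 + 3351) - 7067) = 24211 + (14928107/4455 - 7067) = 24211 - 16555378/4455 = 91304627/4455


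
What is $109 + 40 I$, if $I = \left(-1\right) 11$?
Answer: $-331$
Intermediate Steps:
$I = -11$
$109 + 40 I = 109 + 40 \left(-11\right) = 109 - 440 = -331$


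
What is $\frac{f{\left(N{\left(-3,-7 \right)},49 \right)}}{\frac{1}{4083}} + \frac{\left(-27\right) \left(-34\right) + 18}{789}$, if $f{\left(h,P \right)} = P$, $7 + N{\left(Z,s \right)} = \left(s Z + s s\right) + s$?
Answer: $\frac{52617933}{263} \approx 2.0007 \cdot 10^{5}$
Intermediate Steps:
$N{\left(Z,s \right)} = -7 + s + s^{2} + Z s$ ($N{\left(Z,s \right)} = -7 + \left(\left(s Z + s s\right) + s\right) = -7 + \left(\left(Z s + s^{2}\right) + s\right) = -7 + \left(\left(s^{2} + Z s\right) + s\right) = -7 + \left(s + s^{2} + Z s\right) = -7 + s + s^{2} + Z s$)
$\frac{f{\left(N{\left(-3,-7 \right)},49 \right)}}{\frac{1}{4083}} + \frac{\left(-27\right) \left(-34\right) + 18}{789} = \frac{49}{\frac{1}{4083}} + \frac{\left(-27\right) \left(-34\right) + 18}{789} = 49 \frac{1}{\frac{1}{4083}} + \left(918 + 18\right) \frac{1}{789} = 49 \cdot 4083 + 936 \cdot \frac{1}{789} = 200067 + \frac{312}{263} = \frac{52617933}{263}$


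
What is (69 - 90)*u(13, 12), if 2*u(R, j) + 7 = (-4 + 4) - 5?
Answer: 126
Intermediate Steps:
u(R, j) = -6 (u(R, j) = -7/2 + ((-4 + 4) - 5)/2 = -7/2 + (0 - 5)/2 = -7/2 + (½)*(-5) = -7/2 - 5/2 = -6)
(69 - 90)*u(13, 12) = (69 - 90)*(-6) = -21*(-6) = 126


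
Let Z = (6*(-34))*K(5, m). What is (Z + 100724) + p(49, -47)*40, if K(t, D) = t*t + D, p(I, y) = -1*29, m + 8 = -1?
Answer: 96300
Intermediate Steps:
m = -9 (m = -8 - 1 = -9)
p(I, y) = -29
K(t, D) = D + t² (K(t, D) = t² + D = D + t²)
Z = -3264 (Z = (6*(-34))*(-9 + 5²) = -204*(-9 + 25) = -204*16 = -3264)
(Z + 100724) + p(49, -47)*40 = (-3264 + 100724) - 29*40 = 97460 - 1160 = 96300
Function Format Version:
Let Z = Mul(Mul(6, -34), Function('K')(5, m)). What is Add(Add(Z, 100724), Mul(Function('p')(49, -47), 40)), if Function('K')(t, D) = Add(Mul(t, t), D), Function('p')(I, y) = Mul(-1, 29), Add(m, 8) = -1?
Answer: 96300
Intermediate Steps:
m = -9 (m = Add(-8, -1) = -9)
Function('p')(I, y) = -29
Function('K')(t, D) = Add(D, Pow(t, 2)) (Function('K')(t, D) = Add(Pow(t, 2), D) = Add(D, Pow(t, 2)))
Z = -3264 (Z = Mul(Mul(6, -34), Add(-9, Pow(5, 2))) = Mul(-204, Add(-9, 25)) = Mul(-204, 16) = -3264)
Add(Add(Z, 100724), Mul(Function('p')(49, -47), 40)) = Add(Add(-3264, 100724), Mul(-29, 40)) = Add(97460, -1160) = 96300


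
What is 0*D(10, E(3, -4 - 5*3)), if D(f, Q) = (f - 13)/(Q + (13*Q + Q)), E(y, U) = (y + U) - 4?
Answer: 0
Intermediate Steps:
E(y, U) = -4 + U + y (E(y, U) = (U + y) - 4 = -4 + U + y)
D(f, Q) = (-13 + f)/(15*Q) (D(f, Q) = (-13 + f)/(Q + 14*Q) = (-13 + f)/((15*Q)) = (-13 + f)*(1/(15*Q)) = (-13 + f)/(15*Q))
0*D(10, E(3, -4 - 5*3)) = 0*((-13 + 10)/(15*(-4 + (-4 - 5*3) + 3))) = 0*((1/15)*(-3)/(-4 + (-4 - 15) + 3)) = 0*((1/15)*(-3)/(-4 - 19 + 3)) = 0*((1/15)*(-3)/(-20)) = 0*((1/15)*(-1/20)*(-3)) = 0*(1/100) = 0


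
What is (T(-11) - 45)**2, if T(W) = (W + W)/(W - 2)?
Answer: 316969/169 ≈ 1875.6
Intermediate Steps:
T(W) = 2*W/(-2 + W) (T(W) = (2*W)/(-2 + W) = 2*W/(-2 + W))
(T(-11) - 45)**2 = (2*(-11)/(-2 - 11) - 45)**2 = (2*(-11)/(-13) - 45)**2 = (2*(-11)*(-1/13) - 45)**2 = (22/13 - 45)**2 = (-563/13)**2 = 316969/169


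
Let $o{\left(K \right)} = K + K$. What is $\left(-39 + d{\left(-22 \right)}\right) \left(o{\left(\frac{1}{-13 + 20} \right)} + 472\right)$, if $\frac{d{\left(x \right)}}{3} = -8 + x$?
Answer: $- \frac{426474}{7} \approx -60925.0$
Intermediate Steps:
$d{\left(x \right)} = -24 + 3 x$ ($d{\left(x \right)} = 3 \left(-8 + x\right) = -24 + 3 x$)
$o{\left(K \right)} = 2 K$
$\left(-39 + d{\left(-22 \right)}\right) \left(o{\left(\frac{1}{-13 + 20} \right)} + 472\right) = \left(-39 + \left(-24 + 3 \left(-22\right)\right)\right) \left(\frac{2}{-13 + 20} + 472\right) = \left(-39 - 90\right) \left(\frac{2}{7} + 472\right) = \left(-39 - 90\right) \left(2 \cdot \frac{1}{7} + 472\right) = - 129 \left(\frac{2}{7} + 472\right) = \left(-129\right) \frac{3306}{7} = - \frac{426474}{7}$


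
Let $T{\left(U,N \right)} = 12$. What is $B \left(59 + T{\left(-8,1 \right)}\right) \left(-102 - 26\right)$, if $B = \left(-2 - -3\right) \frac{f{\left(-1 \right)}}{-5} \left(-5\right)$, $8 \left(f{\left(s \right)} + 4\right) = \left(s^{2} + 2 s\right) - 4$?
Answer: $42032$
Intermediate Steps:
$f{\left(s \right)} = - \frac{9}{2} + \frac{s}{4} + \frac{s^{2}}{8}$ ($f{\left(s \right)} = -4 + \frac{\left(s^{2} + 2 s\right) - 4}{8} = -4 + \frac{-4 + s^{2} + 2 s}{8} = -4 + \left(- \frac{1}{2} + \frac{s}{4} + \frac{s^{2}}{8}\right) = - \frac{9}{2} + \frac{s}{4} + \frac{s^{2}}{8}$)
$B = - \frac{37}{8}$ ($B = \left(-2 - -3\right) \frac{- \frac{9}{2} + \frac{1}{4} \left(-1\right) + \frac{\left(-1\right)^{2}}{8}}{-5} \left(-5\right) = \left(-2 + 3\right) \left(- \frac{9}{2} - \frac{1}{4} + \frac{1}{8} \cdot 1\right) \left(- \frac{1}{5}\right) \left(-5\right) = 1 \left(- \frac{9}{2} - \frac{1}{4} + \frac{1}{8}\right) \left(- \frac{1}{5}\right) \left(-5\right) = 1 \left(\left(- \frac{37}{8}\right) \left(- \frac{1}{5}\right)\right) \left(-5\right) = 1 \cdot \frac{37}{40} \left(-5\right) = \frac{37}{40} \left(-5\right) = - \frac{37}{8} \approx -4.625$)
$B \left(59 + T{\left(-8,1 \right)}\right) \left(-102 - 26\right) = - \frac{37 \left(59 + 12\right) \left(-102 - 26\right)}{8} = - \frac{37 \cdot 71 \left(-128\right)}{8} = \left(- \frac{37}{8}\right) \left(-9088\right) = 42032$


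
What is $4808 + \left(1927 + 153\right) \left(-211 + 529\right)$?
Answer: $666248$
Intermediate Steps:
$4808 + \left(1927 + 153\right) \left(-211 + 529\right) = 4808 + 2080 \cdot 318 = 4808 + 661440 = 666248$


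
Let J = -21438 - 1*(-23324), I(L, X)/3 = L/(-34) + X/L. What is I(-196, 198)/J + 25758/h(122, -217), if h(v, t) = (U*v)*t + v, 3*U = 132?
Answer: -26628009783/1829841373892 ≈ -0.014552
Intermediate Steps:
U = 44 (U = (⅓)*132 = 44)
h(v, t) = v + 44*t*v (h(v, t) = (44*v)*t + v = 44*t*v + v = v + 44*t*v)
I(L, X) = -3*L/34 + 3*X/L (I(L, X) = 3*(L/(-34) + X/L) = 3*(L*(-1/34) + X/L) = 3*(-L/34 + X/L) = -3*L/34 + 3*X/L)
J = 1886 (J = -21438 + 23324 = 1886)
I(-196, 198)/J + 25758/h(122, -217) = (-3/34*(-196) + 3*198/(-196))/1886 + 25758/((122*(1 + 44*(-217)))) = (294/17 + 3*198*(-1/196))*(1/1886) + 25758/((122*(1 - 9548))) = (294/17 - 297/98)*(1/1886) + 25758/((122*(-9547))) = (23763/1666)*(1/1886) + 25758/(-1164734) = 23763/3142076 + 25758*(-1/1164734) = 23763/3142076 - 12879/582367 = -26628009783/1829841373892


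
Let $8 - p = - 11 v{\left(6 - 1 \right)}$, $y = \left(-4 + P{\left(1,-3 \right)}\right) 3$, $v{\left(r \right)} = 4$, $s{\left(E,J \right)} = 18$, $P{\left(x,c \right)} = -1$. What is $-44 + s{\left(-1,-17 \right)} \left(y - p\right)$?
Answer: $-1250$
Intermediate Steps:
$y = -15$ ($y = \left(-4 - 1\right) 3 = \left(-5\right) 3 = -15$)
$p = 52$ ($p = 8 - \left(-11\right) 4 = 8 - -44 = 8 + 44 = 52$)
$-44 + s{\left(-1,-17 \right)} \left(y - p\right) = -44 + 18 \left(-15 - 52\right) = -44 + 18 \left(-67\right) = -44 - 1206 = -1250$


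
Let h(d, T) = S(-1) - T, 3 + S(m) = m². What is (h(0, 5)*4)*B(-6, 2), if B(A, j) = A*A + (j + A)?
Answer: -896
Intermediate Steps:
B(A, j) = A + j + A² (B(A, j) = A² + (A + j) = A + j + A²)
S(m) = -3 + m²
h(d, T) = -2 - T (h(d, T) = (-3 + (-1)²) - T = (-3 + 1) - T = -2 - T)
(h(0, 5)*4)*B(-6, 2) = ((-2 - 1*5)*4)*(-6 + 2 + (-6)²) = ((-2 - 5)*4)*(-6 + 2 + 36) = -7*4*32 = -28*32 = -896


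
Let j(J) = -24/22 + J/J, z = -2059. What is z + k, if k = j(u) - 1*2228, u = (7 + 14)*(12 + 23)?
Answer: -47158/11 ≈ -4287.1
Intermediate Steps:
u = 735 (u = 21*35 = 735)
j(J) = -1/11 (j(J) = -24*1/22 + 1 = -12/11 + 1 = -1/11)
k = -24509/11 (k = -1/11 - 1*2228 = -1/11 - 2228 = -24509/11 ≈ -2228.1)
z + k = -2059 - 24509/11 = -47158/11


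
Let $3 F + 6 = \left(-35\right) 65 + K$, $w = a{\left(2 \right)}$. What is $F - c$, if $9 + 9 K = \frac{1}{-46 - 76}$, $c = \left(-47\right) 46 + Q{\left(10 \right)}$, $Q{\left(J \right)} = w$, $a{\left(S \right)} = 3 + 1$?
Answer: $\frac{4602815}{3294} \approx 1397.3$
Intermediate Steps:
$a{\left(S \right)} = 4$
$w = 4$
$Q{\left(J \right)} = 4$
$c = -2158$ ($c = \left(-47\right) 46 + 4 = -2162 + 4 = -2158$)
$K = - \frac{1099}{1098}$ ($K = -1 + \frac{1}{9 \left(-46 - 76\right)} = -1 + \frac{1}{9 \left(-122\right)} = -1 + \frac{1}{9} \left(- \frac{1}{122}\right) = -1 - \frac{1}{1098} = - \frac{1099}{1098} \approx -1.0009$)
$F = - \frac{2505637}{3294}$ ($F = -2 + \frac{\left(-35\right) 65 - \frac{1099}{1098}}{3} = -2 + \frac{-2275 - \frac{1099}{1098}}{3} = -2 + \frac{1}{3} \left(- \frac{2499049}{1098}\right) = -2 - \frac{2499049}{3294} = - \frac{2505637}{3294} \approx -760.67$)
$F - c = - \frac{2505637}{3294} - -2158 = - \frac{2505637}{3294} + 2158 = \frac{4602815}{3294}$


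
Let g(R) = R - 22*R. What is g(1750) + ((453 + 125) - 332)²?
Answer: 23766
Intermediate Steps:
g(R) = -21*R
g(1750) + ((453 + 125) - 332)² = -21*1750 + ((453 + 125) - 332)² = -36750 + (578 - 332)² = -36750 + 246² = -36750 + 60516 = 23766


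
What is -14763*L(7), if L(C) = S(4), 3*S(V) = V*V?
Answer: -78736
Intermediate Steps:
S(V) = V²/3 (S(V) = (V*V)/3 = V²/3)
L(C) = 16/3 (L(C) = (⅓)*4² = (⅓)*16 = 16/3)
-14763*L(7) = -14763*16/3 = -78736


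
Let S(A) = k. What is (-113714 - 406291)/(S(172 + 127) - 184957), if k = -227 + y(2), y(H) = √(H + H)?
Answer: 520005/185182 ≈ 2.8081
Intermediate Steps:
y(H) = √2*√H (y(H) = √(2*H) = √2*√H)
k = -225 (k = -227 + √2*√2 = -227 + 2 = -225)
S(A) = -225
(-113714 - 406291)/(S(172 + 127) - 184957) = (-113714 - 406291)/(-225 - 184957) = -520005/(-185182) = -520005*(-1/185182) = 520005/185182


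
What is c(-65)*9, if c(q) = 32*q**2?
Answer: 1216800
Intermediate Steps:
c(-65)*9 = (32*(-65)**2)*9 = (32*4225)*9 = 135200*9 = 1216800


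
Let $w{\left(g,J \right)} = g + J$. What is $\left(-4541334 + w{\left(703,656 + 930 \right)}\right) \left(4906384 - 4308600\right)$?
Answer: $-2713368476280$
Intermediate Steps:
$w{\left(g,J \right)} = J + g$
$\left(-4541334 + w{\left(703,656 + 930 \right)}\right) \left(4906384 - 4308600\right) = \left(-4541334 + \left(\left(656 + 930\right) + 703\right)\right) \left(4906384 - 4308600\right) = \left(-4541334 + \left(1586 + 703\right)\right) 597784 = \left(-4541334 + 2289\right) 597784 = \left(-4539045\right) 597784 = -2713368476280$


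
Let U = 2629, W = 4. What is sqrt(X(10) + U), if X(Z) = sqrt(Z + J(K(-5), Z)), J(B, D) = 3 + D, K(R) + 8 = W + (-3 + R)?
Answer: sqrt(2629 + sqrt(23)) ≈ 51.320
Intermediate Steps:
K(R) = -7 + R (K(R) = -8 + (4 + (-3 + R)) = -8 + (1 + R) = -7 + R)
X(Z) = sqrt(3 + 2*Z) (X(Z) = sqrt(Z + (3 + Z)) = sqrt(3 + 2*Z))
sqrt(X(10) + U) = sqrt(sqrt(3 + 2*10) + 2629) = sqrt(sqrt(3 + 20) + 2629) = sqrt(sqrt(23) + 2629) = sqrt(2629 + sqrt(23))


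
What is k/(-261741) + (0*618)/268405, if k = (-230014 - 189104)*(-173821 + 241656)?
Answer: 9476956510/87247 ≈ 1.0862e+5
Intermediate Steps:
k = -28430869530 (k = -419118*67835 = -28430869530)
k/(-261741) + (0*618)/268405 = -28430869530/(-261741) + (0*618)/268405 = -28430869530*(-1/261741) + 0*(1/268405) = 9476956510/87247 + 0 = 9476956510/87247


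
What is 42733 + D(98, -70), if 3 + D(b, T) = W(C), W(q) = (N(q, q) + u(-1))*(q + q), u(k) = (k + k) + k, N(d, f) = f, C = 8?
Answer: 42810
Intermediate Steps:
u(k) = 3*k (u(k) = 2*k + k = 3*k)
W(q) = 2*q*(-3 + q) (W(q) = (q + 3*(-1))*(q + q) = (q - 3)*(2*q) = (-3 + q)*(2*q) = 2*q*(-3 + q))
D(b, T) = 77 (D(b, T) = -3 + 2*8*(-3 + 8) = -3 + 2*8*5 = -3 + 80 = 77)
42733 + D(98, -70) = 42733 + 77 = 42810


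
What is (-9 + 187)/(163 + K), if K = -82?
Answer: 178/81 ≈ 2.1975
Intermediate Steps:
(-9 + 187)/(163 + K) = (-9 + 187)/(163 - 82) = 178/81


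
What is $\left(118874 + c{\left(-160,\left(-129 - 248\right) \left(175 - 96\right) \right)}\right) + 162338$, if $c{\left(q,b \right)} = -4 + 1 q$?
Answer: $281048$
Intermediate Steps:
$c{\left(q,b \right)} = -4 + q$
$\left(118874 + c{\left(-160,\left(-129 - 248\right) \left(175 - 96\right) \right)}\right) + 162338 = \left(118874 - 164\right) + 162338 = 118710 + 162338 = 281048$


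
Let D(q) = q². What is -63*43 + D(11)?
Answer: -2588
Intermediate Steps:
-63*43 + D(11) = -63*43 + 11² = -2709 + 121 = -2588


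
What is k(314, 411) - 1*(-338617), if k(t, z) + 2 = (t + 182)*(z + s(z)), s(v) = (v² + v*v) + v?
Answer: 168315959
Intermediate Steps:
s(v) = v + 2*v² (s(v) = (v² + v²) + v = 2*v² + v = v + 2*v²)
k(t, z) = -2 + (182 + t)*(z + z*(1 + 2*z)) (k(t, z) = -2 + (t + 182)*(z + z*(1 + 2*z)) = -2 + (182 + t)*(z + z*(1 + 2*z)))
k(314, 411) - 1*(-338617) = (-2 + 364*411 + 364*411² + 2*314*411 + 2*314*411²) - 1*(-338617) = (-2 + 149604 + 364*168921 + 258108 + 2*314*168921) + 338617 = (-2 + 149604 + 61487244 + 258108 + 106082388) + 338617 = 167977342 + 338617 = 168315959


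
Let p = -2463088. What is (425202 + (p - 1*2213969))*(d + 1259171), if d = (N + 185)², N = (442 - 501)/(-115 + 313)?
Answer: -71859152783433625/13068 ≈ -5.4989e+12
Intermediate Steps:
N = -59/198 ≈ -0.29798
d = 1337438041/39204 (d = (-59/198 + 185)² = (36571/198)² = 1337438041/39204 ≈ 34115.)
(425202 + (p - 1*2213969))*(d + 1259171) = (425202 + (-2463088 - 1*2213969))*(1337438041/39204 + 1259171) = (425202 + (-2463088 - 2213969))*(50701977925/39204) = (425202 - 4677057)*(50701977925/39204) = -4251855*50701977925/39204 = -71859152783433625/13068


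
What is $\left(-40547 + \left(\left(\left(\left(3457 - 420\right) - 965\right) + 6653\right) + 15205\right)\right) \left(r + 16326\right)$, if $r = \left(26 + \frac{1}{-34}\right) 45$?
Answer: $- \frac{9884107323}{34} \approx -2.9071 \cdot 10^{8}$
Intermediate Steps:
$r = \frac{39735}{34}$ ($r = \left(26 - \frac{1}{34}\right) 45 = \frac{883}{34} \cdot 45 = \frac{39735}{34} \approx 1168.7$)
$\left(-40547 + \left(\left(\left(\left(3457 - 420\right) - 965\right) + 6653\right) + 15205\right)\right) \left(r + 16326\right) = \left(-40547 + \left(\left(\left(\left(3457 - 420\right) - 965\right) + 6653\right) + 15205\right)\right) \left(\frac{39735}{34} + 16326\right) = \left(-40547 + \left(\left(\left(3037 - 965\right) + 6653\right) + 15205\right)\right) \frac{594819}{34} = \left(-40547 + \left(\left(2072 + 6653\right) + 15205\right)\right) \frac{594819}{34} = \left(-40547 + \left(8725 + 15205\right)\right) \frac{594819}{34} = \left(-40547 + 23930\right) \frac{594819}{34} = \left(-16617\right) \frac{594819}{34} = - \frac{9884107323}{34}$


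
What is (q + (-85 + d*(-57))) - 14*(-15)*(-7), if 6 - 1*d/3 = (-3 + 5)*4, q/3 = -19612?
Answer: -60049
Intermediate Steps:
q = -58836 (q = 3*(-19612) = -58836)
d = -6 (d = 18 - 3*(-3 + 5)*4 = 18 - 6*4 = 18 - 3*8 = 18 - 24 = -6)
(q + (-85 + d*(-57))) - 14*(-15)*(-7) = (-58836 + (-85 - 6*(-57))) - 14*(-15)*(-7) = (-58836 + (-85 + 342)) + 210*(-7) = (-58836 + 257) - 1470 = -58579 - 1470 = -60049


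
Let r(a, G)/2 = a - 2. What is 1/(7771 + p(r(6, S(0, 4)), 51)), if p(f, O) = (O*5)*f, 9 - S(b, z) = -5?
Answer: 1/9811 ≈ 0.00010193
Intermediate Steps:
S(b, z) = 14 (S(b, z) = 9 - 1*(-5) = 9 + 5 = 14)
r(a, G) = -4 + 2*a (r(a, G) = 2*(a - 2) = 2*(-2 + a) = -4 + 2*a)
p(f, O) = 5*O*f (p(f, O) = (5*O)*f = 5*O*f)
1/(7771 + p(r(6, S(0, 4)), 51)) = 1/(7771 + 5*51*(-4 + 2*6)) = 1/(7771 + 5*51*(-4 + 12)) = 1/(7771 + 5*51*8) = 1/(7771 + 2040) = 1/9811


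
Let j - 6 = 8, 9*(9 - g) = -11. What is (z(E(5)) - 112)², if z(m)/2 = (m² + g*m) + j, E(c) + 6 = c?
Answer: 850084/81 ≈ 10495.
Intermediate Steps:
g = 92/9 (g = 9 - ⅑*(-11) = 9 + 11/9 = 92/9 ≈ 10.222)
j = 14 (j = 6 + 8 = 14)
E(c) = -6 + c
z(m) = 28 + 2*m² + 184*m/9 (z(m) = 2*((m² + 92*m/9) + 14) = 2*(14 + m² + 92*m/9) = 28 + 2*m² + 184*m/9)
(z(E(5)) - 112)² = ((28 + 2*(-6 + 5)² + 184*(-6 + 5)/9) - 112)² = ((28 + 2*(-1)² + (184/9)*(-1)) - 112)² = ((28 + 2*1 - 184/9) - 112)² = ((28 + 2 - 184/9) - 112)² = (86/9 - 112)² = (-922/9)² = 850084/81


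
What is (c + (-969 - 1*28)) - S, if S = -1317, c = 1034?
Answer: 1354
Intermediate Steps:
(c + (-969 - 1*28)) - S = (1034 + (-969 - 1*28)) - 1*(-1317) = (1034 + (-969 - 28)) + 1317 = (1034 - 997) + 1317 = 37 + 1317 = 1354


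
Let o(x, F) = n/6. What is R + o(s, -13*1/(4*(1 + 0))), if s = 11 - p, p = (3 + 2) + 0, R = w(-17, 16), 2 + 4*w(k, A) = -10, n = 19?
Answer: ⅙ ≈ 0.16667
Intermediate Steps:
w(k, A) = -3 (w(k, A) = -½ + (¼)*(-10) = -½ - 5/2 = -3)
R = -3
p = 5 (p = 5 + 0 = 5)
s = 6 (s = 11 - 1*5 = 11 - 5 = 6)
o(x, F) = 19/6
R + o(s, -13*1/(4*(1 + 0))) = -3 + 19/6 = ⅙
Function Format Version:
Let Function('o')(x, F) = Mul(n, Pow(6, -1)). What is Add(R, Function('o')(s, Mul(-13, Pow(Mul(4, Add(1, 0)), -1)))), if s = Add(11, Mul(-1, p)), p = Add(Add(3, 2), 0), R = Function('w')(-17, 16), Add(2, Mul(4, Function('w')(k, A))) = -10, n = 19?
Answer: Rational(1, 6) ≈ 0.16667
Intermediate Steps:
Function('w')(k, A) = -3 (Function('w')(k, A) = Add(Rational(-1, 2), Mul(Rational(1, 4), -10)) = Add(Rational(-1, 2), Rational(-5, 2)) = -3)
R = -3
p = 5 (p = Add(5, 0) = 5)
s = 6 (s = Add(11, Mul(-1, 5)) = Add(11, -5) = 6)
Function('o')(x, F) = Rational(19, 6) (Function('o')(x, F) = Mul(19, Pow(6, -1)) = Mul(19, Rational(1, 6)) = Rational(19, 6))
Add(R, Function('o')(s, Mul(-13, Pow(Mul(4, Add(1, 0)), -1)))) = Add(-3, Rational(19, 6)) = Rational(1, 6)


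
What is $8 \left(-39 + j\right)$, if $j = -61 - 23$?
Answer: $-984$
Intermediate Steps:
$j = -84$ ($j = -61 - 23 = -84$)
$8 \left(-39 + j\right) = 8 \left(-39 - 84\right) = 8 \left(-123\right) = -984$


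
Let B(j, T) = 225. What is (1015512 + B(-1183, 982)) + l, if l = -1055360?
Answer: -39623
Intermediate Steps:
(1015512 + B(-1183, 982)) + l = (1015512 + 225) - 1055360 = 1015737 - 1055360 = -39623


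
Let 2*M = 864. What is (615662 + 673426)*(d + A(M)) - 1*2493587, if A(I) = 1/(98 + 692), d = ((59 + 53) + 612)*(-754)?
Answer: -277965637547281/395 ≈ -7.0371e+11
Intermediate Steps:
M = 432 (M = (1/2)*864 = 432)
d = -545896 (d = (112 + 612)*(-754) = 724*(-754) = -545896)
A(I) = 1/790
(615662 + 673426)*(d + A(M)) - 1*2493587 = (615662 + 673426)*(-545896 + 1/790) - 1*2493587 = 1289088*(-431257839/790) - 2493587 = -277964652580416/395 - 2493587 = -277965637547281/395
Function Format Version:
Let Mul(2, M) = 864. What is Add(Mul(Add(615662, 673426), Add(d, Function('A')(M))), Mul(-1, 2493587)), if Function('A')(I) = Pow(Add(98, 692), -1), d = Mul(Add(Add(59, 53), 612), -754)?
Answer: Rational(-277965637547281, 395) ≈ -7.0371e+11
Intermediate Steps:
M = 432 (M = Mul(Rational(1, 2), 864) = 432)
d = -545896 (d = Mul(Add(112, 612), -754) = Mul(724, -754) = -545896)
Function('A')(I) = Rational(1, 790) (Function('A')(I) = Pow(790, -1) = Rational(1, 790))
Add(Mul(Add(615662, 673426), Add(d, Function('A')(M))), Mul(-1, 2493587)) = Add(Mul(Add(615662, 673426), Add(-545896, Rational(1, 790))), Mul(-1, 2493587)) = Add(Mul(1289088, Rational(-431257839, 790)), -2493587) = Add(Rational(-277964652580416, 395), -2493587) = Rational(-277965637547281, 395)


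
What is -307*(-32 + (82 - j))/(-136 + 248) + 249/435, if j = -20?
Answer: -221911/1160 ≈ -191.30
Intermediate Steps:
-307*(-32 + (82 - j))/(-136 + 248) + 249/435 = -307*(-32 + (82 - 1*(-20)))/(-136 + 248) + 249/435 = -307/(112/(-32 + (82 + 20))) + 249*(1/435) = -307/(112/(-32 + 102)) + 83/145 = -307/(112/70) + 83/145 = -307/(112*(1/70)) + 83/145 = -307/8/5 + 83/145 = -307*5/8 + 83/145 = -1535/8 + 83/145 = -221911/1160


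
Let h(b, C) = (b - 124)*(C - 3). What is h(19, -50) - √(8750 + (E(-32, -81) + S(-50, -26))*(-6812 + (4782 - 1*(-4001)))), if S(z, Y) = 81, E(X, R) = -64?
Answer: 5565 - √42257 ≈ 5359.4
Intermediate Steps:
h(b, C) = (-124 + b)*(-3 + C)
h(19, -50) - √(8750 + (E(-32, -81) + S(-50, -26))*(-6812 + (4782 - 1*(-4001)))) = (372 - 124*(-50) - 3*19 - 50*19) - √(8750 + (-64 + 81)*(-6812 + (4782 - 1*(-4001)))) = (372 + 6200 - 57 - 950) - √(8750 + 17*(-6812 + (4782 + 4001))) = 5565 - √(8750 + 17*(-6812 + 8783)) = 5565 - √(8750 + 17*1971) = 5565 - √(8750 + 33507) = 5565 - √42257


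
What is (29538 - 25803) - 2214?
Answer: 1521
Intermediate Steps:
(29538 - 25803) - 2214 = 3735 - 2214 = 1521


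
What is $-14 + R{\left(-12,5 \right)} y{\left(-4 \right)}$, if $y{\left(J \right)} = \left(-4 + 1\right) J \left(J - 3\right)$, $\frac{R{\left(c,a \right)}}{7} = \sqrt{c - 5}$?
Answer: $-14 - 588 i \sqrt{17} \approx -14.0 - 2424.4 i$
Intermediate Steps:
$R{\left(c,a \right)} = 7 \sqrt{-5 + c}$ ($R{\left(c,a \right)} = 7 \sqrt{c - 5} = 7 \sqrt{-5 + c}$)
$y{\left(J \right)} = - 3 J \left(-3 + J\right)$
$-14 + R{\left(-12,5 \right)} y{\left(-4 \right)} = -14 + 7 \sqrt{-5 - 12} \cdot 3 \left(-4\right) \left(3 - -4\right) = -14 + 7 \sqrt{-17} \cdot 3 \left(-4\right) \left(3 + 4\right) = -14 + 7 i \sqrt{17} \cdot 3 \left(-4\right) 7 = -14 + 7 i \sqrt{17} \left(-84\right) = -14 - 588 i \sqrt{17}$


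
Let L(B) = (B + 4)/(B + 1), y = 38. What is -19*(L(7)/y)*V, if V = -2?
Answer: 11/8 ≈ 1.3750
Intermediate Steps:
L(B) = (4 + B)/(1 + B)
-19*(L(7)/y)*V = -19*(((4 + 7)/(1 + 7))/38)*(-2) = -19*((11/8)*(1/38))*(-2) = -19*(11/304)*(-2) = -11*(-2)/16 = -1*(-11/8) = 11/8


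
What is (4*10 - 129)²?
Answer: 7921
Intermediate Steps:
(4*10 - 129)² = (40 - 129)² = (-89)² = 7921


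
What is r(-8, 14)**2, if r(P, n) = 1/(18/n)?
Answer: 49/81 ≈ 0.60494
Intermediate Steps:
r(P, n) = n/18
r(-8, 14)**2 = ((1/18)*14)**2 = (7/9)**2 = 49/81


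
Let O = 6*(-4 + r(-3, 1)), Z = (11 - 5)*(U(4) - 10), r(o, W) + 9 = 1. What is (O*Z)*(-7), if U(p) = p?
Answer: -18144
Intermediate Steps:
r(o, W) = -8 (r(o, W) = -9 + 1 = -8)
Z = -36 (Z = (11 - 5)*(4 - 10) = 6*(-6) = -36)
O = -72 (O = 6*(-4 - 8) = 6*(-12) = -72)
(O*Z)*(-7) = -72*(-36)*(-7) = 2592*(-7) = -18144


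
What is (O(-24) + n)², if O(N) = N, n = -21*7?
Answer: 29241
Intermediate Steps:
n = -147
(O(-24) + n)² = (-24 - 147)² = (-171)² = 29241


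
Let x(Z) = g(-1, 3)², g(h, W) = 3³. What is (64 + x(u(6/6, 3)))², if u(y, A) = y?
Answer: 628849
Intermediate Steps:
g(h, W) = 27
x(Z) = 729 (x(Z) = 27² = 729)
(64 + x(u(6/6, 3)))² = (64 + 729)² = 793² = 628849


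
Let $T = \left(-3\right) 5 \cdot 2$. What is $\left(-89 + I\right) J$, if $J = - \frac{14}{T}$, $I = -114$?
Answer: $- \frac{1421}{15} \approx -94.733$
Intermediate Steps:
$T = -30$ ($T = \left(-15\right) 2 = -30$)
$J = \frac{7}{15}$ ($J = - \frac{14}{-30} = \left(-14\right) \left(- \frac{1}{30}\right) = \frac{7}{15} \approx 0.46667$)
$\left(-89 + I\right) J = \left(-89 - 114\right) \frac{7}{15} = \left(-203\right) \frac{7}{15} = - \frac{1421}{15}$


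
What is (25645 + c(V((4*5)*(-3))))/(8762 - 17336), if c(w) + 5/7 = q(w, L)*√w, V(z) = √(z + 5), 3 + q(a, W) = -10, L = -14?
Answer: -89755/30009 + 13*55^(¼)*√I/8574 ≈ -2.988 + 0.0029197*I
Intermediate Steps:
q(a, W) = -13 (q(a, W) = -3 - 10 = -13)
V(z) = √(5 + z)
c(w) = -5/7 - 13*√w
(25645 + c(V((4*5)*(-3))))/(8762 - 17336) = (25645 + (-5/7 - 13*(5 + (4*5)*(-3))^(¼)))/(8762 - 17336) = (25645 + (-5/7 - 13*(5 + 20*(-3))^(¼)))/(-8574) = (25645 + (-5/7 - 13*(5 - 60)^(¼)))*(-1/8574) = (25645 + (-5/7 - 13*(-55)^(¼)))*(-1/8574) = (25645 + (-5/7 - 13*55^(¼)*√I))*(-1/8574) = (179510/7 - 13*55^(¼)*√I)*(-1/8574) = -89755/30009 + 13*55^(¼)*√I/8574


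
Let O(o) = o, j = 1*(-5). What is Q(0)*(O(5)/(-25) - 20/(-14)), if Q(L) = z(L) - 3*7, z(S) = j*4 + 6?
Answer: -43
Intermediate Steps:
j = -5
z(S) = -14 (z(S) = -5*4 + 6 = -20 + 6 = -14)
Q(L) = -35 (Q(L) = -14 - 3*7 = -14 - 1*21 = -14 - 21 = -35)
Q(0)*(O(5)/(-25) - 20/(-14)) = -35*(5/(-25) - 20/(-14)) = -35*(5*(-1/25) - 20*(-1/14)) = -35*(-⅕ + 10/7) = -35*43/35 = -43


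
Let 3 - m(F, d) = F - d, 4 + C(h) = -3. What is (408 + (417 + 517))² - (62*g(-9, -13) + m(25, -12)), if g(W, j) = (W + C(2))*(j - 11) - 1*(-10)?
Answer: 1776570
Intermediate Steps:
C(h) = -7 (C(h) = -4 - 3 = -7)
m(F, d) = 3 + d - F (m(F, d) = 3 - (F - d) = 3 + (d - F) = 3 + d - F)
g(W, j) = 10 + (-11 + j)*(-7 + W) (g(W, j) = (W - 7)*(j - 11) - 1*(-10) = (-7 + W)*(-11 + j) + 10 = (-11 + j)*(-7 + W) + 10 = 10 + (-11 + j)*(-7 + W))
(408 + (417 + 517))² - (62*g(-9, -13) + m(25, -12)) = (408 + (417 + 517))² - (62*(87 - 11*(-9) - 7*(-13) - 9*(-13)) + (3 - 12 - 1*25)) = (408 + 934)² - (62*(87 + 99 + 91 + 117) + (3 - 12 - 25)) = 1342² - (62*394 - 34) = 1800964 - (24428 - 34) = 1800964 - 1*24394 = 1800964 - 24394 = 1776570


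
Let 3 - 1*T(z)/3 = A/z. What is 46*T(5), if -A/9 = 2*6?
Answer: 16974/5 ≈ 3394.8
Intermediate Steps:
A = -108 (A = -18*6 = -9*12 = -108)
T(z) = 9 + 324/z (T(z) = 9 - (-324)/z = 9 + 324/z)
46*T(5) = 46*(9 + 324/5) = 46*(369/5) = 16974/5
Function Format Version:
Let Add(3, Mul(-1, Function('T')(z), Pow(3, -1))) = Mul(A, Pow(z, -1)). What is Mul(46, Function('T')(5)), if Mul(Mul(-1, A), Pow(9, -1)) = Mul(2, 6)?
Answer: Rational(16974, 5) ≈ 3394.8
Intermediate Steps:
A = -108 (A = Mul(-9, Mul(2, 6)) = Mul(-9, 12) = -108)
Function('T')(z) = Add(9, Mul(324, Pow(z, -1))) (Function('T')(z) = Add(9, Mul(-3, Mul(-108, Pow(z, -1)))) = Add(9, Mul(324, Pow(z, -1))))
Mul(46, Function('T')(5)) = Mul(46, Add(9, Mul(324, Pow(5, -1)))) = Mul(46, Add(9, Mul(324, Rational(1, 5)))) = Mul(46, Add(9, Rational(324, 5))) = Mul(46, Rational(369, 5)) = Rational(16974, 5)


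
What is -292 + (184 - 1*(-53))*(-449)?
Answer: -106705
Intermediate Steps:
-292 + (184 - 1*(-53))*(-449) = -292 + (184 + 53)*(-449) = -292 + 237*(-449) = -292 - 106413 = -106705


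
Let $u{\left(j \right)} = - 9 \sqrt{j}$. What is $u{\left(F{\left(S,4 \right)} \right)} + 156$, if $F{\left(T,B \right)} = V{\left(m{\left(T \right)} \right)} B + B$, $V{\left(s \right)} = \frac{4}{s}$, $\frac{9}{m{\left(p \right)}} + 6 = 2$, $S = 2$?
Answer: $156 - 6 i \sqrt{7} \approx 156.0 - 15.875 i$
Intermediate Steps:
$m{\left(p \right)} = - \frac{9}{4}$ ($m{\left(p \right)} = \frac{9}{-6 + 2} = \frac{9}{-4} = 9 \left(- \frac{1}{4}\right) = - \frac{9}{4}$)
$F{\left(T,B \right)} = - \frac{7 B}{9}$ ($F{\left(T,B \right)} = \frac{4}{- \frac{9}{4}} B + B = 4 \left(- \frac{4}{9}\right) B + B = - \frac{16 B}{9} + B = - \frac{7 B}{9}$)
$u{\left(F{\left(S,4 \right)} \right)} + 156 = - 9 \sqrt{\left(- \frac{7}{9}\right) 4} + 156 = - 9 \sqrt{- \frac{28}{9}} + 156 = - 9 \frac{2 i \sqrt{7}}{3} + 156 = - 6 i \sqrt{7} + 156 = 156 - 6 i \sqrt{7}$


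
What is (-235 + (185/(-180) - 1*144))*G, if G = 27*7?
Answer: -287301/4 ≈ -71825.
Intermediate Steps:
G = 189
(-235 + (185/(-180) - 1*144))*G = (-235 + (185/(-180) - 1*144))*189 = (-235 + (185*(-1/180) - 144))*189 = (-235 + (-37/36 - 144))*189 = (-235 - 5221/36)*189 = -13681/36*189 = -287301/4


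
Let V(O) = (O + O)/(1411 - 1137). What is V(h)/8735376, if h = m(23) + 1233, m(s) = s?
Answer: 157/149593314 ≈ 1.0495e-6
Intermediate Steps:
h = 1256 (h = 23 + 1233 = 1256)
V(O) = O/137 (V(O) = (2*O)/274 = (2*O)*(1/274) = O/137)
V(h)/8735376 = ((1/137)*1256)/8735376 = (1256/137)*(1/8735376) = 157/149593314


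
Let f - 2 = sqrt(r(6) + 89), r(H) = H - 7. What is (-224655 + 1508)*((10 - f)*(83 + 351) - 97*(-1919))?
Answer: -42312018405 + 193691596*sqrt(22) ≈ -4.1404e+10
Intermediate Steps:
r(H) = -7 + H
f = 2 + 2*sqrt(22) (f = 2 + sqrt((-7 + 6) + 89) = 2 + sqrt(-1 + 89) = 2 + sqrt(88) = 2 + 2*sqrt(22) ≈ 11.381)
(-224655 + 1508)*((10 - f)*(83 + 351) - 97*(-1919)) = (-224655 + 1508)*((10 - (2 + 2*sqrt(22)))*(83 + 351) - 97*(-1919)) = -223147*((10 + (-2 - 2*sqrt(22)))*434 + 186143) = -223147*((8 - 2*sqrt(22))*434 + 186143) = -223147*((3472 - 868*sqrt(22)) + 186143) = -223147*(189615 - 868*sqrt(22)) = -42312018405 + 193691596*sqrt(22)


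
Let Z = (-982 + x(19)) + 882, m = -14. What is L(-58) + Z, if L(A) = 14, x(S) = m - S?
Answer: -119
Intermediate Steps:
x(S) = -14 - S
Z = -133 (Z = (-982 + (-14 - 1*19)) + 882 = (-982 + (-14 - 19)) + 882 = (-982 - 33) + 882 = -1015 + 882 = -133)
L(-58) + Z = 14 - 133 = -119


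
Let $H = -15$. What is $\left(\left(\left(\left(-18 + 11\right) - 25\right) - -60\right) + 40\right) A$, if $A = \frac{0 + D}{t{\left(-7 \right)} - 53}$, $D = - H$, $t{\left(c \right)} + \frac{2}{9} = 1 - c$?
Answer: $- \frac{9180}{407} \approx -22.555$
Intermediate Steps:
$t{\left(c \right)} = \frac{7}{9} - c$ ($t{\left(c \right)} = - \frac{2}{9} - \left(-1 + c\right) = \frac{7}{9} - c$)
$D = 15$ ($D = \left(-1\right) \left(-15\right) = 15$)
$A = - \frac{135}{407}$ ($A = \frac{0 + 15}{\left(\frac{7}{9} - -7\right) - 53} = \frac{15}{\left(\frac{7}{9} + 7\right) - 53} = \frac{15}{\frac{70}{9} - 53} = \frac{15}{- \frac{407}{9}} = 15 \left(- \frac{9}{407}\right) = - \frac{135}{407} \approx -0.3317$)
$\left(\left(\left(\left(-18 + 11\right) - 25\right) - -60\right) + 40\right) A = \left(\left(\left(\left(-18 + 11\right) - 25\right) - -60\right) + 40\right) \left(- \frac{135}{407}\right) = \left(\left(\left(-7 - 25\right) + 60\right) + 40\right) \left(- \frac{135}{407}\right) = \left(\left(-32 + 60\right) + 40\right) \left(- \frac{135}{407}\right) = \left(28 + 40\right) \left(- \frac{135}{407}\right) = 68 \left(- \frac{135}{407}\right) = - \frac{9180}{407}$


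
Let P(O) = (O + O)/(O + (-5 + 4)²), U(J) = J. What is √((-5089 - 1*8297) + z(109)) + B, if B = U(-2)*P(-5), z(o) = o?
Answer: -5 + I*√13277 ≈ -5.0 + 115.23*I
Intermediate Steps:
P(O) = 2*O/(1 + O) (P(O) = (2*O)/(O + (-1)²) = (2*O)/(O + 1) = (2*O)/(1 + O) = 2*O/(1 + O))
B = -5 (B = -4*(-5)/(1 - 5) = -4*(-5)/(-4) = -4*(-5)*(-1)/4 = -2*5/2 = -5)
√((-5089 - 1*8297) + z(109)) + B = √((-5089 - 1*8297) + 109) - 5 = √((-5089 - 8297) + 109) - 5 = √(-13386 + 109) - 5 = √(-13277) - 5 = I*√13277 - 5 = -5 + I*√13277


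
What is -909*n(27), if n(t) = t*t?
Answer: -662661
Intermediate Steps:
n(t) = t²
-909*n(27) = -909*27² = -909*729 = -662661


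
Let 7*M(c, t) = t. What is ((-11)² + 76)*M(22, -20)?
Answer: -3940/7 ≈ -562.86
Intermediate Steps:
M(c, t) = t/7
((-11)² + 76)*M(22, -20) = ((-11)² + 76)*((⅐)*(-20)) = (121 + 76)*(-20/7) = 197*(-20/7) = -3940/7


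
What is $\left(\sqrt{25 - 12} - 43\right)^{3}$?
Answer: $-81184 + 5560 \sqrt{13} \approx -61137.0$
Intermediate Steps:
$\left(\sqrt{25 - 12} - 43\right)^{3} = \left(\sqrt{13} - 43\right)^{3} = \left(-43 + \sqrt{13}\right)^{3}$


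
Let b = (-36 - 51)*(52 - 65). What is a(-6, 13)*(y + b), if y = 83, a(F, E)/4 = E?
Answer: 63128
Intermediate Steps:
a(F, E) = 4*E
b = 1131 (b = -87*(-13) = 1131)
a(-6, 13)*(y + b) = (4*13)*(83 + 1131) = 52*1214 = 63128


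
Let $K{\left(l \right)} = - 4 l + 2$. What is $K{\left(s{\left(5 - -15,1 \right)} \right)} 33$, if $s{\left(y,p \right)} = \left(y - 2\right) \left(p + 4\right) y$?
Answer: $-237534$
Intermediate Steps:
$s{\left(y,p \right)} = y \left(-2 + y\right) \left(4 + p\right)$ ($s{\left(y,p \right)} = \left(-2 + y\right) \left(4 + p\right) y = y \left(-2 + y\right) \left(4 + p\right)$)
$K{\left(l \right)} = 2 - 4 l$
$K{\left(s{\left(5 - -15,1 \right)} \right)} 33 = \left(2 - 4 \left(5 - -15\right) \left(-8 - 2 + 4 \left(5 - -15\right) + 1 \left(5 - -15\right)\right)\right) 33 = \left(2 - 4 \left(5 + 15\right) \left(-8 - 2 + 4 \left(5 + 15\right) + 1 \left(5 + 15\right)\right)\right) 33 = \left(2 - 4 \cdot 20 \left(-8 - 2 + 4 \cdot 20 + 1 \cdot 20\right)\right) 33 = \left(2 - 4 \cdot 20 \left(-8 - 2 + 80 + 20\right)\right) 33 = \left(2 - 4 \cdot 20 \cdot 90\right) 33 = \left(2 - 7200\right) 33 = \left(-7198\right) 33 = -237534$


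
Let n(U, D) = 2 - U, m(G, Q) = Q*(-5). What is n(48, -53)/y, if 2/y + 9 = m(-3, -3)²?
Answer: -4968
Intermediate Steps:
m(G, Q) = -5*Q
y = 1/108 (y = 2/(-9 + (-5*(-3))²) = 2/(-9 + 15²) = 2/(-9 + 225) = 2/216 = 2*(1/216) = 1/108 ≈ 0.0092593)
n(48, -53)/y = (2 - 1*48)/(1/108) = (2 - 48)*108 = -46*108 = -4968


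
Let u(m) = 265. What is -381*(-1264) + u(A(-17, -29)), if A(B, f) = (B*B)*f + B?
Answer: 481849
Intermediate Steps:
A(B, f) = B + f*B² (A(B, f) = B²*f + B = f*B² + B = B + f*B²)
-381*(-1264) + u(A(-17, -29)) = -381*(-1264) + 265 = 481584 + 265 = 481849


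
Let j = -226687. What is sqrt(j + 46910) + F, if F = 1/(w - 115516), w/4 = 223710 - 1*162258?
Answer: 1/130292 + I*sqrt(179777) ≈ 7.6751e-6 + 424.0*I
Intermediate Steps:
w = 245808 (w = 4*(223710 - 1*162258) = 4*(223710 - 162258) = 4*61452 = 245808)
F = 1/130292 (F = 1/(245808 - 115516) = 1/130292 ≈ 7.6751e-6)
sqrt(j + 46910) + F = sqrt(-226687 + 46910) + 1/130292 = sqrt(-179777) + 1/130292 = I*sqrt(179777) + 1/130292 = 1/130292 + I*sqrt(179777)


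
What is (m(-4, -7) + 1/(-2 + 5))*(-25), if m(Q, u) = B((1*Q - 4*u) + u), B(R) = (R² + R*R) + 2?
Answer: -43525/3 ≈ -14508.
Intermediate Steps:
B(R) = 2 + 2*R² (B(R) = (R² + R²) + 2 = 2*R² + 2 = 2 + 2*R²)
m(Q, u) = 2 + 2*(Q - 3*u)² (m(Q, u) = 2 + 2*((1*Q - 4*u) + u)² = 2 + 2*((Q - 4*u) + u)² = 2 + 2*(Q - 3*u)²)
(m(-4, -7) + 1/(-2 + 5))*(-25) = ((2 + 2*(-4 - 3*(-7))²) + 1/(-2 + 5))*(-25) = ((2 + 2*(-4 + 21)²) + 1/3)*(-25) = ((2 + 2*17²) + ⅓)*(-25) = ((2 + 2*289) + ⅓)*(-25) = ((2 + 578) + ⅓)*(-25) = (580 + ⅓)*(-25) = (1741/3)*(-25) = -43525/3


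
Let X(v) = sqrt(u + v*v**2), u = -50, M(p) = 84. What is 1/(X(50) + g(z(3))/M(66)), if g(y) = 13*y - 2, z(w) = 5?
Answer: -4/666397 + 560*sqrt(102)/1999191 ≈ 0.0028230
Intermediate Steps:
g(y) = -2 + 13*y
X(v) = sqrt(-50 + v**3) (X(v) = sqrt(-50 + v*v**2) = sqrt(-50 + v**3))
1/(X(50) + g(z(3))/M(66)) = 1/(sqrt(-50 + 50**3) + (-2 + 13*5)/84) = 1/(sqrt(-50 + 125000) + (-2 + 65)*(1/84)) = 1/(sqrt(124950) + 63*(1/84)) = 1/(35*sqrt(102) + 3/4) = 1/(3/4 + 35*sqrt(102))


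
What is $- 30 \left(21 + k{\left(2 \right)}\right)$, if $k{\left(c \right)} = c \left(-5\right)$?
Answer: $-330$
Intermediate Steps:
$k{\left(c \right)} = - 5 c$
$- 30 \left(21 + k{\left(2 \right)}\right) = - 30 \left(21 - 10\right) = \left(-30\right) 11 = -330$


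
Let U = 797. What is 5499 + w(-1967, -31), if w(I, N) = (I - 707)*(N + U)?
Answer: -2042785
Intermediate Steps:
w(I, N) = (-707 + I)*(797 + N) (w(I, N) = (I - 707)*(N + 797) = (-707 + I)*(797 + N))
5499 + w(-1967, -31) = 5499 + (-563479 - 707*(-31) + 797*(-1967) - 1967*(-31)) = 5499 + (-563479 + 21917 - 1567699 + 60977) = 5499 - 2048284 = -2042785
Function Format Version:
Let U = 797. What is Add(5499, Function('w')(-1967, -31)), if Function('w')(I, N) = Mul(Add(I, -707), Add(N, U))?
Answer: -2042785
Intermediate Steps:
Function('w')(I, N) = Mul(Add(-707, I), Add(797, N)) (Function('w')(I, N) = Mul(Add(I, -707), Add(N, 797)) = Mul(Add(-707, I), Add(797, N)))
Add(5499, Function('w')(-1967, -31)) = Add(5499, Add(-563479, Mul(-707, -31), Mul(797, -1967), Mul(-1967, -31))) = Add(5499, Add(-563479, 21917, -1567699, 60977)) = Add(5499, -2048284) = -2042785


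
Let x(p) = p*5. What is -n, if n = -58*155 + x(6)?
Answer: 8960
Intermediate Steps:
x(p) = 5*p
n = -8960 (n = -58*155 + 5*6 = -8990 + 30 = -8960)
-n = -1*(-8960) = 8960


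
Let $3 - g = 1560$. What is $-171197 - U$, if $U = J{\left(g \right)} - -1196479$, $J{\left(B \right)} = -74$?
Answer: $-1367602$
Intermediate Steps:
$g = -1557$ ($g = 3 - 1560 = -1557$)
$U = 1196405$ ($U = -74 - -1196479 = -74 + 1196479 = 1196405$)
$-171197 - U = -171197 - 1196405 = -1367602$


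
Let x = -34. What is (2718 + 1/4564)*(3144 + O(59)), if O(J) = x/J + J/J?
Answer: 328768469359/38468 ≈ 8.5465e+6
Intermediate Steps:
O(J) = 1 - 34/J (O(J) = -34/J + J/J = -34/J + 1 = 1 - 34/J)
(2718 + 1/4564)*(3144 + O(59)) = (2718 + 1/4564)*(3144 + (-34 + 59)/59) = (2718 + 1/4564)*(3144 + (1/59)*25) = 12404953*(3144 + 25/59)/4564 = (12404953/4564)*(185521/59) = 328768469359/38468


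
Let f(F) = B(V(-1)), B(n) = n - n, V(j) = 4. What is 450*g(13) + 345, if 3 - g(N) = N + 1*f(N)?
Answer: -4155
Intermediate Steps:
B(n) = 0
f(F) = 0
g(N) = 3 - N (g(N) = 3 - (N + 1*0) = 3 - (N + 0) = 3 - N)
450*g(13) + 345 = 450*(3 - 1*13) + 345 = 450*(3 - 13) + 345 = 450*(-10) + 345 = -4500 + 345 = -4155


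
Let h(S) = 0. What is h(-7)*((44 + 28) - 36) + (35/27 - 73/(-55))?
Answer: 3896/1485 ≈ 2.6236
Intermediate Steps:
h(-7)*((44 + 28) - 36) + (35/27 - 73/(-55)) = 0*((44 + 28) - 36) + (35/27 - 73/(-55)) = 0*(72 - 36) + (35*(1/27) - 73*(-1/55)) = 0*36 + (35/27 + 73/55) = 0 + 3896/1485 = 3896/1485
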